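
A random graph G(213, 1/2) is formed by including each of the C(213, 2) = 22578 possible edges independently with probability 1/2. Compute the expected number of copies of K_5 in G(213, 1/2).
E[# K_5] = C(213, 5) · (1/2)^C(5, 2) = 3484835277 / 2^10 ≈ 3403159.450195

For each 5-subset S of vertices (there are C(213, 5) = 3484835277 such S), let X_S = 1 if S induces a K_5 (all C(5, 2) = 10 edges present). Then P(X_S = 1) = (1/2)^10 = 1/1024. By linearity of expectation, E[# K_5] = C(213, 5) · (1/2)^10 = 3484835277 / 1024 ≈ 3403159.450195.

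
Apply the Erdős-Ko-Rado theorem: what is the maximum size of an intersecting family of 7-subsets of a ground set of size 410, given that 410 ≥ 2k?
max |F| = C(409, 6) = 6266251272204

The Erdős-Ko-Rado theorem states: for n ≥ 2k, an intersecting family of k-subsets of an n-element set has size at most C(n − 1, k − 1), with equality for 'star' families {A ⊆ [n] : |A| = k, i ∈ A} (fix an element i). For n = 410, k = 7: C(409, 6) = 6266251272204.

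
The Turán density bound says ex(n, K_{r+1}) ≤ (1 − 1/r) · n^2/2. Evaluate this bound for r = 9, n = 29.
Turán density bound = (8/9) · 29^2/2 = 3364/9 ≈ 373.7778

Turán's theorem: ex(n, K_{r+1}) is achieved by the complete r-partite Turán graph T(n, r) with parts as balanced as possible, and is at most (1 − 1/r) · n^2/2. For r = 9, n = 29: the density bound is (8/9) · 841/2 = 3364/9 ≈ 373.7778. The integer-valued extremum is e(T(29, 9)) = 373, which is strictly less than the density bound 3364/9 since 9 ∤ 29 (the parts of T(29, 9) cannot all be equal).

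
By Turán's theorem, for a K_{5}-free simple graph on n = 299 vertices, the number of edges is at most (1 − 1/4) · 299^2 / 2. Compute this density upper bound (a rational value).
Turán density bound = (3/4) · 299^2/2 = 268203/8 ≈ 33525.375

Turán's theorem: ex(n, K_{r+1}) is achieved by the complete r-partite Turán graph T(n, r) with parts as balanced as possible, and is at most (1 − 1/r) · n^2/2. For r = 4, n = 299: the density bound is (3/4) · 89401/2 = 268203/8 ≈ 33525.375. The integer-valued extremum is e(T(299, 4)) = 33525, which is strictly less than the density bound 268203/8 since 4 ∤ 299 (the parts of T(299, 4) cannot all be equal).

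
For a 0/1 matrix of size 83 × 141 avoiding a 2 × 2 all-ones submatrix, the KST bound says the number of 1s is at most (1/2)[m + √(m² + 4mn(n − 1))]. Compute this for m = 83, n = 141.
z(83, 141; 2, 2) ≤ (1/2)[83 + √(83² + 4·83·141·140)] = (1/2)[83 + √6560569] = 1322.1804

Kővári–Sós–Turán: let r_1, ..., r_83 be the row sums and z = Σ r_i the total number of 1s. Each pair of columns can share at most one row with both entries 1 (else a 2×2 all-ones block appears), so Σ_i C(r_i, 2) ≤ C(141, 2) = 9870. By convexity Σ_i C(r_i, 2) ≥ 83·C(z/83, 2) = z(z − 83)/(2·83), giving z² − 83z − 83·141·140 ≤ 0 and hence z ≤ (1/2)[83 + √(6889 + 4·1638420)] = (1/2)[83 + √6560569] ≈ (1/2)(83 + 2561.3608) = 1322.1804.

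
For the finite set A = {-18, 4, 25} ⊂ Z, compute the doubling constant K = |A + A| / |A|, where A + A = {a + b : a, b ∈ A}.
K = |A + A| / |A| = 6/3 = 2

Enumerate A + A = {a + b : a, b ∈ A}. With |A| = 3, there are |A|^2 = 9 ordered sum pairs; collecting distinct values, A + A = {-36, -14, 7, 8, 29, 50}, so |A + A| = 6. Thus K = 6/3 = 2. For comparison, the minimum possible |A + A| over all 3-element sets is 2·3 − 1 = 5 (so min K = 5/3), attained only by arithmetic progressions.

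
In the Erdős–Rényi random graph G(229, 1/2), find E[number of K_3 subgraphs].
E[# K_3] = C(229, 3) · (1/2)^C(3, 2) = 1975354 / 2^3 = 987677/4 = 246919.25

For each 3-subset S of vertices (there are C(229, 3) = 1975354 such S), let X_S = 1 if S induces a K_3 (all C(3, 2) = 3 edges present). Then P(X_S = 1) = (1/2)^3 = 1/8. By linearity of expectation, E[# K_3] = C(229, 3) · (1/2)^3 = 1975354 / 8 = 987677/4 = 246919.25.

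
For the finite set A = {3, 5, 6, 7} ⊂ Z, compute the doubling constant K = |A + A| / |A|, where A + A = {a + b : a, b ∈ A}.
K = |A + A| / |A| = 8/4 = 2

Enumerate A + A = {a + b : a, b ∈ A}. With |A| = 4, there are |A|^2 = 16 ordered sum pairs; collecting distinct values, A + A = {6, 8, 9, 10, 11, 12, 13, 14}, so |A + A| = 8. Thus K = 8/4 = 2. For comparison, the minimum possible |A + A| over all 4-element sets is 2·4 − 1 = 7 (so min K = 7/4), attained only by arithmetic progressions.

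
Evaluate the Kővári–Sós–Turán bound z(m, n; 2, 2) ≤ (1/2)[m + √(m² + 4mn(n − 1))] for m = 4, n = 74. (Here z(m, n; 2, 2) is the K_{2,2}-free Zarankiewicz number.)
z(4, 74; 2, 2) ≤ (1/2)[4 + √(4² + 4·4·74·73)] = (1/2)[4 + √86448] = 149.0102

Kővári–Sós–Turán: let r_1, ..., r_4 be the row sums and z = Σ r_i the total number of 1s. Each pair of columns can share at most one row with both entries 1 (else a 2×2 all-ones block appears), so Σ_i C(r_i, 2) ≤ C(74, 2) = 2701. By convexity Σ_i C(r_i, 2) ≥ 4·C(z/4, 2) = z(z − 4)/(2·4), giving z² − 4z − 4·74·73 ≤ 0 and hence z ≤ (1/2)[4 + √(16 + 4·21608)] = (1/2)[4 + √86448] ≈ (1/2)(4 + 294.0204) = 149.0102.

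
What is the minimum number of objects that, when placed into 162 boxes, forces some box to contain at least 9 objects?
n = (9 − 1)·162 + 1 = 1297

By the generalised pigeonhole principle, to guarantee some box contains ≥ r objects we need more than (r − 1) · k objects total. Threshold: n = (r − 1) · k + 1. With r = 9 and k = 162: n = 8 · 162 + 1 = 1296 + 1 = 1297. For n = 1296 = 8 · 162, we can put exactly 8 objects in every box, avoiding 9 in any single one — so 1297 is tight.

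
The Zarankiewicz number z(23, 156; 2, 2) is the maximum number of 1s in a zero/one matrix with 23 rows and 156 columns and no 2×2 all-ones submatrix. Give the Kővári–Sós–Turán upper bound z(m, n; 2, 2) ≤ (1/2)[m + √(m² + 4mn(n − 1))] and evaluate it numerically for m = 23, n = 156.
z(23, 156; 2, 2) ≤ (1/2)[23 + √(23² + 4·23·156·155)] = (1/2)[23 + √2225089] = 757.3366

Kővári–Sós–Turán: let r_1, ..., r_23 be the row sums and z = Σ r_i the total number of 1s. Each pair of columns can share at most one row with both entries 1 (else a 2×2 all-ones block appears), so Σ_i C(r_i, 2) ≤ C(156, 2) = 12090. By convexity Σ_i C(r_i, 2) ≥ 23·C(z/23, 2) = z(z − 23)/(2·23), giving z² − 23z − 23·156·155 ≤ 0 and hence z ≤ (1/2)[23 + √(529 + 4·556140)] = (1/2)[23 + √2225089] ≈ (1/2)(23 + 1491.6732) = 757.3366.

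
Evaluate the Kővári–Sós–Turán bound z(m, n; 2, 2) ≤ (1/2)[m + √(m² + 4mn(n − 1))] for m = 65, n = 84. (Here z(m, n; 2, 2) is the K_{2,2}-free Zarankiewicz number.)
z(65, 84; 2, 2) ≤ (1/2)[65 + √(65² + 4·65·84·83)] = (1/2)[65 + √1816945] = 706.4705

Kővári–Sós–Turán: let r_1, ..., r_65 be the row sums and z = Σ r_i the total number of 1s. Each pair of columns can share at most one row with both entries 1 (else a 2×2 all-ones block appears), so Σ_i C(r_i, 2) ≤ C(84, 2) = 3486. By convexity Σ_i C(r_i, 2) ≥ 65·C(z/65, 2) = z(z − 65)/(2·65), giving z² − 65z − 65·84·83 ≤ 0 and hence z ≤ (1/2)[65 + √(4225 + 4·453180)] = (1/2)[65 + √1816945] ≈ (1/2)(65 + 1347.941) = 706.4705.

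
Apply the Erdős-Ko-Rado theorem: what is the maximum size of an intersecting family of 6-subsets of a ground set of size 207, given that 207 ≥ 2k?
max |F| = C(206, 5) = 2943861746

The Erdős-Ko-Rado theorem states: for n ≥ 2k, an intersecting family of k-subsets of an n-element set has size at most C(n − 1, k − 1), with equality for 'star' families {A ⊆ [n] : |A| = k, i ∈ A} (fix an element i). For n = 207, k = 6: C(206, 5) = 2943861746.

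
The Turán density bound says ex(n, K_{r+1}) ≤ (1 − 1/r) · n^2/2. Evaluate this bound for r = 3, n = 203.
Turán density bound = (2/3) · 203^2/2 = 41209/3 ≈ 13736.3333

Turán's theorem: ex(n, K_{r+1}) is achieved by the complete r-partite Turán graph T(n, r) with parts as balanced as possible, and is at most (1 − 1/r) · n^2/2. For r = 3, n = 203: the density bound is (2/3) · 41209/2 = 41209/3 ≈ 13736.3333. The integer-valued extremum is e(T(203, 3)) = 13736, which is strictly less than the density bound 41209/3 since 3 ∤ 203 (the parts of T(203, 3) cannot all be equal).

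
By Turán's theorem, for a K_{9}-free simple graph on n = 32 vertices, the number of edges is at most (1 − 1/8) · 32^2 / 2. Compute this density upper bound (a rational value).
Turán density bound = (7/8) · 32^2/2 = 448

Turán's theorem: ex(n, K_{r+1}) is achieved by the complete r-partite Turán graph T(n, r) with parts as balanced as possible, and is at most (1 − 1/r) · n^2/2. For r = 8, n = 32: the density bound is (7/8) · 1024/2 = 448. Since 8 ∣ 32, the Turán graph T(32, 8) has parts of equal size 4, and its edge count e(T(32, 8)) = 448 attains the density bound exactly.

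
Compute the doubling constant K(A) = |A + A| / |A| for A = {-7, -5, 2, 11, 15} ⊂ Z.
K = |A + A| / |A| = 14/5

Enumerate A + A = {a + b : a, b ∈ A}. With |A| = 5, there are |A|^2 = 25 ordered sum pairs; collecting distinct values, A + A = {-14, -12, -10, -5, -3, 4, 6, 8, 10, 13, 17, 22, 26, 30}, so |A + A| = 14. Thus K = 14/5. For comparison, the minimum possible |A + A| over all 5-element sets is 2·5 − 1 = 9 (so min K = 9/5), attained only by arithmetic progressions.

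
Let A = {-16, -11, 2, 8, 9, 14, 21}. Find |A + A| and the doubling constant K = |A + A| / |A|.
K = |A + A| / |A| = 24/7

Enumerate A + A = {a + b : a, b ∈ A}. With |A| = 7, there are |A|^2 = 49 ordered sum pairs; collecting distinct values, A + A = {-32, -27, -22, -14, -9, -8, -7, -3, -2, 3, 4, 5, 10, 11, 16, 17, 18, 22, 23, 28, 29, 30, 35, 42}, so |A + A| = 24. Thus K = 24/7. For comparison, the minimum possible |A + A| over all 7-element sets is 2·7 − 1 = 13 (so min K = 13/7), attained only by arithmetic progressions.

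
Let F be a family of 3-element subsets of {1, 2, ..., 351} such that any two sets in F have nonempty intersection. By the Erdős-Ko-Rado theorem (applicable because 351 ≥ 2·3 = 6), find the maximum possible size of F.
max |F| = C(350, 2) = 61075

Erdős-Ko-Rado (1961): when n ≥ 2k, max |F| = C(n−1, k−1). The bound is attained by the star {A : i ∈ A} for any fixed i ∈ [n]. Here C(351−1, 3−1) = C(350, 2) = 61075.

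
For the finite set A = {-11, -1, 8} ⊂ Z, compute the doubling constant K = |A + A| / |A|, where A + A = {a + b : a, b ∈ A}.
K = |A + A| / |A| = 6/3 = 2

Enumerate A + A = {a + b : a, b ∈ A}. With |A| = 3, there are |A|^2 = 9 ordered sum pairs; collecting distinct values, A + A = {-22, -12, -3, -2, 7, 16}, so |A + A| = 6. Thus K = 6/3 = 2. For comparison, the minimum possible |A + A| over all 3-element sets is 2·3 − 1 = 5 (so min K = 5/3), attained only by arithmetic progressions.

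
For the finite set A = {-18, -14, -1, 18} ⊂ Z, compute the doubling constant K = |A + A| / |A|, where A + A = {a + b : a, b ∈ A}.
K = |A + A| / |A| = 10/4 = 5/2

Enumerate A + A = {a + b : a, b ∈ A}. With |A| = 4, there are |A|^2 = 16 ordered sum pairs; collecting distinct values, A + A = {-36, -32, -28, -19, -15, -2, 0, 4, 17, 36}, so |A + A| = 10. Thus K = 10/4 = 5/2. For comparison, the minimum possible |A + A| over all 4-element sets is 2·4 − 1 = 7 (so min K = 7/4), attained only by arithmetic progressions.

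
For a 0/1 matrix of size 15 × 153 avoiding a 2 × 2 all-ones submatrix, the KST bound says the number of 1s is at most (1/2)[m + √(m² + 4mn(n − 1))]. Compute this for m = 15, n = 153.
z(15, 153; 2, 2) ≤ (1/2)[15 + √(15² + 4·15·153·152)] = (1/2)[15 + √1395585] = 598.1744

Kővári–Sós–Turán: let r_1, ..., r_15 be the row sums and z = Σ r_i the total number of 1s. Each pair of columns can share at most one row with both entries 1 (else a 2×2 all-ones block appears), so Σ_i C(r_i, 2) ≤ C(153, 2) = 11628. By convexity Σ_i C(r_i, 2) ≥ 15·C(z/15, 2) = z(z − 15)/(2·15), giving z² − 15z − 15·153·152 ≤ 0 and hence z ≤ (1/2)[15 + √(225 + 4·348840)] = (1/2)[15 + √1395585] ≈ (1/2)(15 + 1181.3488) = 598.1744.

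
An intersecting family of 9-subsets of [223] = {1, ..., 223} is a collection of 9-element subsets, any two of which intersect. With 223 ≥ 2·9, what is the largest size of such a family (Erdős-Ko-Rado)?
max |F| = C(222, 8) = 128795283347445

The Erdős-Ko-Rado theorem states: for n ≥ 2k, an intersecting family of k-subsets of an n-element set has size at most C(n − 1, k − 1), with equality for 'star' families {A ⊆ [n] : |A| = k, i ∈ A} (fix an element i). For n = 223, k = 9: C(222, 8) = 128795283347445.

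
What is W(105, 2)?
W(105, 2) = 105 + 1 = 106

A 2-term AP is any pair of integers, so a monochromatic 2-AP exists iff some colour is used at least twice. With 105 colours, the colouring i ↦ i on {1, ..., 105} uses each colour once, avoiding any monochromatic pair, so W(105, 2) > 105. For {1, ..., 106}, pigeonhole forces two integers of the same colour, which form a monochromatic 2-AP. Hence W(105, 2) = 106.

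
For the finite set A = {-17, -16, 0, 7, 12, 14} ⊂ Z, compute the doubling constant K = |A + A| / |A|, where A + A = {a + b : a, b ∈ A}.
K = |A + A| / |A| = 20/6 = 10/3

Enumerate A + A = {a + b : a, b ∈ A}. With |A| = 6, there are |A|^2 = 36 ordered sum pairs; collecting distinct values, A + A = {-34, -33, -32, -17, -16, -10, -9, -5, -4, -3, -2, 0, 7, 12, 14, 19, 21, 24, 26, 28}, so |A + A| = 20. Thus K = 20/6 = 10/3. For comparison, the minimum possible |A + A| over all 6-element sets is 2·6 − 1 = 11 (so min K = 11/6), attained only by arithmetic progressions.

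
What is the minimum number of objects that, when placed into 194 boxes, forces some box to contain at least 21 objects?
n = (21 − 1)·194 + 1 = 3881

By the generalised pigeonhole principle, to guarantee some box contains ≥ r objects we need more than (r − 1) · k objects total. Threshold: n = (r − 1) · k + 1. With r = 21 and k = 194: n = 20 · 194 + 1 = 3880 + 1 = 3881. For n = 3880 = 20 · 194, we can put exactly 20 objects in every box, avoiding 21 in any single one — so 3881 is tight.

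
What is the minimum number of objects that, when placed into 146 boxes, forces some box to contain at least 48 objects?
n = (48 − 1)·146 + 1 = 6863

By the generalised pigeonhole principle, to guarantee some box contains ≥ r objects we need more than (r − 1) · k objects total. Threshold: n = (r − 1) · k + 1. With r = 48 and k = 146: n = 47 · 146 + 1 = 6862 + 1 = 6863. For n = 6862 = 47 · 146, we can put exactly 47 objects in every box, avoiding 48 in any single one — so 6863 is tight.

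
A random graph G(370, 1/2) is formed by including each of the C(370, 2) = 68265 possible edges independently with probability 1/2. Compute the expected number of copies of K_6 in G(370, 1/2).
E[# K_6] = C(370, 6) · (1/2)^C(6, 2) = 3421239098460 / 2^15 = 855309774615/8192 ≈ 104407931.471558

For each 6-subset S of vertices (there are C(370, 6) = 3421239098460 such S), let X_S = 1 if S induces a K_6 (all C(6, 2) = 15 edges present). Then P(X_S = 1) = (1/2)^15 = 1/32768. By linearity of expectation, E[# K_6] = C(370, 6) · (1/2)^15 = 3421239098460 / 32768 = 855309774615/8192 ≈ 104407931.471558.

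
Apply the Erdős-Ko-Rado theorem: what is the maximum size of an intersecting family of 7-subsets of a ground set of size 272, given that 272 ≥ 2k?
max |F| = C(271, 6) = 520331994189

The Erdős-Ko-Rado theorem states: for n ≥ 2k, an intersecting family of k-subsets of an n-element set has size at most C(n − 1, k − 1), with equality for 'star' families {A ⊆ [n] : |A| = k, i ∈ A} (fix an element i). For n = 272, k = 7: C(271, 6) = 520331994189.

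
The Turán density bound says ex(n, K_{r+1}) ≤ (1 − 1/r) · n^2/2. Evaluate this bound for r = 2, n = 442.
Turán density bound = (1/2) · 442^2/2 = 48841

Turán's theorem: ex(n, K_{r+1}) is achieved by the complete r-partite Turán graph T(n, r) with parts as balanced as possible, and is at most (1 − 1/r) · n^2/2. For r = 2, n = 442: the density bound is (1/2) · 195364/2 = 48841. Since 2 ∣ 442, the Turán graph T(442, 2) has parts of equal size 221, and its edge count e(T(442, 2)) = 48841 attains the density bound exactly.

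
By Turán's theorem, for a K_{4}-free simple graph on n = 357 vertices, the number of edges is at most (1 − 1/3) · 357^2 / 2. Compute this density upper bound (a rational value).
Turán density bound = (2/3) · 357^2/2 = 42483

Turán's theorem: ex(n, K_{r+1}) is achieved by the complete r-partite Turán graph T(n, r) with parts as balanced as possible, and is at most (1 − 1/r) · n^2/2. For r = 3, n = 357: the density bound is (2/3) · 127449/2 = 42483. Since 3 ∣ 357, the Turán graph T(357, 3) has parts of equal size 119, and its edge count e(T(357, 3)) = 42483 attains the density bound exactly.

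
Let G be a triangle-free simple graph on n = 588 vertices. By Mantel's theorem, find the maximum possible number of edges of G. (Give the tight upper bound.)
ex(588, K_3) = ⌊588^2/4⌋ = 86436

Mantel (1907): a triangle-free graph on n vertices has at most ⌊n^2/4⌋ edges, with equality for the complete bipartite graph K_{⌊n/2⌋, ⌈n/2⌉}. For n = 588: ⌊588^2/4⌋ = ⌊345744/4⌋ = 86436. The extremal graph is K_{294, 294}, which has 294·294 = 86436 edges.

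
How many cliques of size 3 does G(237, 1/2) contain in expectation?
E[# K_3] = C(237, 3) · (1/2)^C(3, 2) = 2190670 / 2^3 = 1095335/4 = 273833.75

For each 3-subset S of vertices (there are C(237, 3) = 2190670 such S), let X_S = 1 if S induces a K_3 (all C(3, 2) = 3 edges present). Then P(X_S = 1) = (1/2)^3 = 1/8. By linearity of expectation, E[# K_3] = C(237, 3) · (1/2)^3 = 2190670 / 8 = 1095335/4 = 273833.75.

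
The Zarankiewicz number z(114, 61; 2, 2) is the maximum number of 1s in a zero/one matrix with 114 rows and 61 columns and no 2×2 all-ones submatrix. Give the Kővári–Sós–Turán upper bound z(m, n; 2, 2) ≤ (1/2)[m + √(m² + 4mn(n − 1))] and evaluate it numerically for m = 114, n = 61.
z(114, 61; 2, 2) ≤ (1/2)[114 + √(114² + 4·114·61·60)] = (1/2)[114 + √1681956] = 705.4512

Kővári–Sós–Turán: let r_1, ..., r_114 be the row sums and z = Σ r_i the total number of 1s. Each pair of columns can share at most one row with both entries 1 (else a 2×2 all-ones block appears), so Σ_i C(r_i, 2) ≤ C(61, 2) = 1830. By convexity Σ_i C(r_i, 2) ≥ 114·C(z/114, 2) = z(z − 114)/(2·114), giving z² − 114z − 114·61·60 ≤ 0 and hence z ≤ (1/2)[114 + √(12996 + 4·417240)] = (1/2)[114 + √1681956] ≈ (1/2)(114 + 1296.9025) = 705.4512.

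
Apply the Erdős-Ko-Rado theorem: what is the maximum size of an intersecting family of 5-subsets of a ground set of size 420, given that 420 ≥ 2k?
max |F| = C(419, 4) = 1265926376

Erdős-Ko-Rado (1961): when n ≥ 2k, max |F| = C(n−1, k−1). The bound is attained by the star {A : i ∈ A} for any fixed i ∈ [n]. Here C(420−1, 5−1) = C(419, 4) = 1265926376.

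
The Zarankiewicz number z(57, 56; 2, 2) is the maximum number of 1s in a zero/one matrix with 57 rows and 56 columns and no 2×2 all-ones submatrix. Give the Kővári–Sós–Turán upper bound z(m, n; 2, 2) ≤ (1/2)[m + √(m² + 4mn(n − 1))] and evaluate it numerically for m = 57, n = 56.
z(57, 56; 2, 2) ≤ (1/2)[57 + √(57² + 4·57·56·55)] = (1/2)[57 + √705489] = 448.467

Kővári–Sós–Turán: let r_1, ..., r_57 be the row sums and z = Σ r_i the total number of 1s. Each pair of columns can share at most one row with both entries 1 (else a 2×2 all-ones block appears), so Σ_i C(r_i, 2) ≤ C(56, 2) = 1540. By convexity Σ_i C(r_i, 2) ≥ 57·C(z/57, 2) = z(z − 57)/(2·57), giving z² − 57z − 57·56·55 ≤ 0 and hence z ≤ (1/2)[57 + √(3249 + 4·175560)] = (1/2)[57 + √705489] ≈ (1/2)(57 + 839.9339) = 448.467.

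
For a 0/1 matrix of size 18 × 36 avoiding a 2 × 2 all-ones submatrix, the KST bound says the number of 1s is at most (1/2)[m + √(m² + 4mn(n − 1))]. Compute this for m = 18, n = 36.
z(18, 36; 2, 2) ≤ (1/2)[18 + √(18² + 4·18·36·35)] = (1/2)[18 + √91044] = 159.8675

Kővári–Sós–Turán: let r_1, ..., r_18 be the row sums and z = Σ r_i the total number of 1s. Each pair of columns can share at most one row with both entries 1 (else a 2×2 all-ones block appears), so Σ_i C(r_i, 2) ≤ C(36, 2) = 630. By convexity Σ_i C(r_i, 2) ≥ 18·C(z/18, 2) = z(z − 18)/(2·18), giving z² − 18z − 18·36·35 ≤ 0 and hence z ≤ (1/2)[18 + √(324 + 4·22680)] = (1/2)[18 + √91044] ≈ (1/2)(18 + 301.735) = 159.8675.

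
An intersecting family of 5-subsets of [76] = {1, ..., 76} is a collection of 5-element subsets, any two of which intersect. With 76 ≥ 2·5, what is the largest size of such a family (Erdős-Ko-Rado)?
max |F| = C(75, 4) = 1215450

Erdős-Ko-Rado (1961): when n ≥ 2k, max |F| = C(n−1, k−1). The bound is attained by the star {A : i ∈ A} for any fixed i ∈ [n]. Here C(76−1, 5−1) = C(75, 4) = 1215450.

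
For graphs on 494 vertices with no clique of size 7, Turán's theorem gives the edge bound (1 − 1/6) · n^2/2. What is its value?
Turán density bound = (5/6) · 494^2/2 = 305045/3 ≈ 101681.6667

Turán's theorem: ex(n, K_{r+1}) is achieved by the complete r-partite Turán graph T(n, r) with parts as balanced as possible, and is at most (1 − 1/r) · n^2/2. For r = 6, n = 494: the density bound is (5/6) · 244036/2 = 305045/3 ≈ 101681.6667. The integer-valued extremum is e(T(494, 6)) = 101681, which is strictly less than the density bound 305045/3 since 6 ∤ 494 (the parts of T(494, 6) cannot all be equal).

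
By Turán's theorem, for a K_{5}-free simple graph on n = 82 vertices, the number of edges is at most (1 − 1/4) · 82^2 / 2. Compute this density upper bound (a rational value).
Turán density bound = (3/4) · 82^2/2 = 5043/2 ≈ 2521.5

Turán's theorem: ex(n, K_{r+1}) is achieved by the complete r-partite Turán graph T(n, r) with parts as balanced as possible, and is at most (1 − 1/r) · n^2/2. For r = 4, n = 82: the density bound is (3/4) · 6724/2 = 5043/2 ≈ 2521.5. The integer-valued extremum is e(T(82, 4)) = 2521, which is strictly less than the density bound 5043/2 since 4 ∤ 82 (the parts of T(82, 4) cannot all be equal).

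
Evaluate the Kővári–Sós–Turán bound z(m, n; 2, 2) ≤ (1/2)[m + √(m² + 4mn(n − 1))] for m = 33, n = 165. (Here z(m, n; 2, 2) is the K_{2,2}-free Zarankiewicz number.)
z(33, 165; 2, 2) ≤ (1/2)[33 + √(33² + 4·33·165·164)] = (1/2)[33 + √3573009] = 961.6202

Kővári–Sós–Turán: let r_1, ..., r_33 be the row sums and z = Σ r_i the total number of 1s. Each pair of columns can share at most one row with both entries 1 (else a 2×2 all-ones block appears), so Σ_i C(r_i, 2) ≤ C(165, 2) = 13530. By convexity Σ_i C(r_i, 2) ≥ 33·C(z/33, 2) = z(z − 33)/(2·33), giving z² − 33z − 33·165·164 ≤ 0 and hence z ≤ (1/2)[33 + √(1089 + 4·892980)] = (1/2)[33 + √3573009] ≈ (1/2)(33 + 1890.2405) = 961.6202.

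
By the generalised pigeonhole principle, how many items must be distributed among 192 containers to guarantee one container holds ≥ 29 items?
n = (29 − 1)·192 + 1 = 5377

By the generalised pigeonhole principle, to guarantee some box contains ≥ r objects we need more than (r − 1) · k objects total. Threshold: n = (r − 1) · k + 1. With r = 29 and k = 192: n = 28 · 192 + 1 = 5376 + 1 = 5377. For n = 5376 = 28 · 192, we can put exactly 28 objects in every box, avoiding 29 in any single one — so 5377 is tight.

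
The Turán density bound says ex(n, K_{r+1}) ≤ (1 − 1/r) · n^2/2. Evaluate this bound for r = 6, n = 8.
Turán density bound = (5/6) · 8^2/2 = 80/3 ≈ 26.6667

Turán's theorem: ex(n, K_{r+1}) is achieved by the complete r-partite Turán graph T(n, r) with parts as balanced as possible, and is at most (1 − 1/r) · n^2/2. For r = 6, n = 8: the density bound is (5/6) · 64/2 = 80/3 ≈ 26.6667. The integer-valued extremum is e(T(8, 6)) = 26, which is strictly less than the density bound 80/3 since 6 ∤ 8 (the parts of T(8, 6) cannot all be equal).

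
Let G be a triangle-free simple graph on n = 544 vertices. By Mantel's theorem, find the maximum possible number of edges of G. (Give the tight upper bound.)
ex(544, K_3) = ⌊544^2/4⌋ = 73984

Mantel (1907): a triangle-free graph on n vertices has at most ⌊n^2/4⌋ edges, with equality for the complete bipartite graph K_{⌊n/2⌋, ⌈n/2⌉}. For n = 544: ⌊544^2/4⌋ = ⌊295936/4⌋ = 73984. The extremal graph is K_{272, 272}, which has 272·272 = 73984 edges.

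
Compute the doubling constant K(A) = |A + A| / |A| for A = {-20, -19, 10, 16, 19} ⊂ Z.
K = |A + A| / |A| = 15/5 = 3

Enumerate A + A = {a + b : a, b ∈ A}. With |A| = 5, there are |A|^2 = 25 ordered sum pairs; collecting distinct values, A + A = {-40, -39, -38, -10, -9, -4, -3, -1, 0, 20, 26, 29, 32, 35, 38}, so |A + A| = 15. Thus K = 15/5 = 3. For comparison, the minimum possible |A + A| over all 5-element sets is 2·5 − 1 = 9 (so min K = 9/5), attained only by arithmetic progressions.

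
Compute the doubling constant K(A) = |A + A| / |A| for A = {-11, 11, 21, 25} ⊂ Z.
K = |A + A| / |A| = 10/4 = 5/2

Enumerate A + A = {a + b : a, b ∈ A}. With |A| = 4, there are |A|^2 = 16 ordered sum pairs; collecting distinct values, A + A = {-22, 0, 10, 14, 22, 32, 36, 42, 46, 50}, so |A + A| = 10. Thus K = 10/4 = 5/2. For comparison, the minimum possible |A + A| over all 4-element sets is 2·4 − 1 = 7 (so min K = 7/4), attained only by arithmetic progressions.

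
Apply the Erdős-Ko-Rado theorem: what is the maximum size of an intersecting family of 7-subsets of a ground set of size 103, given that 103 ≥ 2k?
max |F| = C(102, 6) = 1346548665

The Erdős-Ko-Rado theorem states: for n ≥ 2k, an intersecting family of k-subsets of an n-element set has size at most C(n − 1, k − 1), with equality for 'star' families {A ⊆ [n] : |A| = k, i ∈ A} (fix an element i). For n = 103, k = 7: C(102, 6) = 1346548665.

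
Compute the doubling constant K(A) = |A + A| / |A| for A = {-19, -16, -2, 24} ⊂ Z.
K = |A + A| / |A| = 10/4 = 5/2

Enumerate A + A = {a + b : a, b ∈ A}. With |A| = 4, there are |A|^2 = 16 ordered sum pairs; collecting distinct values, A + A = {-38, -35, -32, -21, -18, -4, 5, 8, 22, 48}, so |A + A| = 10. Thus K = 10/4 = 5/2. For comparison, the minimum possible |A + A| over all 4-element sets is 2·4 − 1 = 7 (so min K = 7/4), attained only by arithmetic progressions.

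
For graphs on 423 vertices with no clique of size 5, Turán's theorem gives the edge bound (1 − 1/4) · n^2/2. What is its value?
Turán density bound = (3/4) · 423^2/2 = 536787/8 ≈ 67098.375

Turán's theorem: ex(n, K_{r+1}) is achieved by the complete r-partite Turán graph T(n, r) with parts as balanced as possible, and is at most (1 − 1/r) · n^2/2. For r = 4, n = 423: the density bound is (3/4) · 178929/2 = 536787/8 ≈ 67098.375. The integer-valued extremum is e(T(423, 4)) = 67098, which is strictly less than the density bound 536787/8 since 4 ∤ 423 (the parts of T(423, 4) cannot all be equal).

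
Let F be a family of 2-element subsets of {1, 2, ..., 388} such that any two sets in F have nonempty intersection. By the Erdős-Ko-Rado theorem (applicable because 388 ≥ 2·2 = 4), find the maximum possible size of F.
max |F| = C(387, 1) = 387

The Erdős-Ko-Rado theorem states: for n ≥ 2k, an intersecting family of k-subsets of an n-element set has size at most C(n − 1, k − 1), with equality for 'star' families {A ⊆ [n] : |A| = k, i ∈ A} (fix an element i). For n = 388, k = 2: C(387, 1) = 387.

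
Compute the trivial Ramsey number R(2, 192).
R(2, 192) = 192

R(2, k) = k for all k ≥ 2: in a 2-colouring of K_k, either some edge is red (a red K_2) or all edges are blue (a blue K_k). And K_{191} coloured all-blue has no blue K_192, so R(2, 192) > 191. Hence R(2, 192) = 192.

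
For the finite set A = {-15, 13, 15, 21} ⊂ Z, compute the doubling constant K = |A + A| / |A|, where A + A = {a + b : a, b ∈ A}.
K = |A + A| / |A| = 10/4 = 5/2

Enumerate A + A = {a + b : a, b ∈ A}. With |A| = 4, there are |A|^2 = 16 ordered sum pairs; collecting distinct values, A + A = {-30, -2, 0, 6, 26, 28, 30, 34, 36, 42}, so |A + A| = 10. Thus K = 10/4 = 5/2. For comparison, the minimum possible |A + A| over all 4-element sets is 2·4 − 1 = 7 (so min K = 7/4), attained only by arithmetic progressions.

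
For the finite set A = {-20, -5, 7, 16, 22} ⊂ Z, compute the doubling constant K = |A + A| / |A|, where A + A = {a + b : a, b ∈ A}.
K = |A + A| / |A| = 14/5

Enumerate A + A = {a + b : a, b ∈ A}. With |A| = 5, there are |A|^2 = 25 ordered sum pairs; collecting distinct values, A + A = {-40, -25, -13, -10, -4, 2, 11, 14, 17, 23, 29, 32, 38, 44}, so |A + A| = 14. Thus K = 14/5. For comparison, the minimum possible |A + A| over all 5-element sets is 2·5 − 1 = 9 (so min K = 9/5), attained only by arithmetic progressions.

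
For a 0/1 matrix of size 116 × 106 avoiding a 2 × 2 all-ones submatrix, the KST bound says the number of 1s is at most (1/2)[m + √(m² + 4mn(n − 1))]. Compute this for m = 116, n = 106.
z(116, 106; 2, 2) ≤ (1/2)[116 + √(116² + 4·116·106·105)] = (1/2)[116 + √5177776] = 1195.7363

Kővári–Sós–Turán: let r_1, ..., r_116 be the row sums and z = Σ r_i the total number of 1s. Each pair of columns can share at most one row with both entries 1 (else a 2×2 all-ones block appears), so Σ_i C(r_i, 2) ≤ C(106, 2) = 5565. By convexity Σ_i C(r_i, 2) ≥ 116·C(z/116, 2) = z(z − 116)/(2·116), giving z² − 116z − 116·106·105 ≤ 0 and hence z ≤ (1/2)[116 + √(13456 + 4·1291080)] = (1/2)[116 + √5177776] ≈ (1/2)(116 + 2275.4727) = 1195.7363.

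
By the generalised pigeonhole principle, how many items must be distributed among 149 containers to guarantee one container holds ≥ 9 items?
n = (9 − 1)·149 + 1 = 1193

By the generalised pigeonhole principle, to guarantee some box contains ≥ r objects we need more than (r − 1) · k objects total. Threshold: n = (r − 1) · k + 1. With r = 9 and k = 149: n = 8 · 149 + 1 = 1192 + 1 = 1193. For n = 1192 = 8 · 149, we can put exactly 8 objects in every box, avoiding 9 in any single one — so 1193 is tight.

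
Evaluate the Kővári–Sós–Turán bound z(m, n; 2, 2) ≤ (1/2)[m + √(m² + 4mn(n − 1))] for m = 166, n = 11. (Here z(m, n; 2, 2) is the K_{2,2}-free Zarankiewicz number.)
z(166, 11; 2, 2) ≤ (1/2)[166 + √(166² + 4·166·11·10)] = (1/2)[166 + √100596] = 241.5844

Kővári–Sós–Turán: let r_1, ..., r_166 be the row sums and z = Σ r_i the total number of 1s. Each pair of columns can share at most one row with both entries 1 (else a 2×2 all-ones block appears), so Σ_i C(r_i, 2) ≤ C(11, 2) = 55. By convexity Σ_i C(r_i, 2) ≥ 166·C(z/166, 2) = z(z − 166)/(2·166), giving z² − 166z − 166·11·10 ≤ 0 and hence z ≤ (1/2)[166 + √(27556 + 4·18260)] = (1/2)[166 + √100596] ≈ (1/2)(166 + 317.1687) = 241.5844.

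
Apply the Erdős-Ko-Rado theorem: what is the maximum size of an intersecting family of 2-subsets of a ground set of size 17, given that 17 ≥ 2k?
max |F| = C(16, 1) = 16

The Erdős-Ko-Rado theorem states: for n ≥ 2k, an intersecting family of k-subsets of an n-element set has size at most C(n − 1, k − 1), with equality for 'star' families {A ⊆ [n] : |A| = k, i ∈ A} (fix an element i). For n = 17, k = 2: C(16, 1) = 16.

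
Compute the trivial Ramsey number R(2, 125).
R(2, 125) = 125

R(2, k) = k for all k ≥ 2: in a 2-colouring of K_k, either some edge is red (a red K_2) or all edges are blue (a blue K_k). And K_{124} coloured all-blue has no blue K_125, so R(2, 125) > 124. Hence R(2, 125) = 125.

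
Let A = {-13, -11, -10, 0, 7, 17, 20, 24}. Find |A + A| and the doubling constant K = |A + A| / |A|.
K = |A + A| / |A| = 32/8 = 4

Enumerate A + A = {a + b : a, b ∈ A}. With |A| = 8, there are |A|^2 = 64 ordered sum pairs; collecting distinct values, A + A = {-26, -24, -23, -22, -21, -20, -13, -11, -10, -6, -4, -3, 0, 4, 6, 7, 9, 10, 11, 13, 14, 17, 20, 24, 27, 31, 34, 37, 40, 41, 44, 48}, so |A + A| = 32. Thus K = 32/8 = 4. For comparison, the minimum possible |A + A| over all 8-element sets is 2·8 − 1 = 15 (so min K = 15/8), attained only by arithmetic progressions.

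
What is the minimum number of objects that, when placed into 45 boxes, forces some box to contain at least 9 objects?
n = (9 − 1)·45 + 1 = 361

By the generalised pigeonhole principle, to guarantee some box contains ≥ r objects we need more than (r − 1) · k objects total. Threshold: n = (r − 1) · k + 1. With r = 9 and k = 45: n = 8 · 45 + 1 = 360 + 1 = 361. For n = 360 = 8 · 45, we can put exactly 8 objects in every box, avoiding 9 in any single one — so 361 is tight.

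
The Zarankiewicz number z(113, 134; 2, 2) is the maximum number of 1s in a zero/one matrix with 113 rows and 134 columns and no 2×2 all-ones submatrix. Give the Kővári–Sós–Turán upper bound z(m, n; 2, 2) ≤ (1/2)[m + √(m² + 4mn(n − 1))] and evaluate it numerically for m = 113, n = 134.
z(113, 134; 2, 2) ≤ (1/2)[113 + √(113² + 4·113·134·133)] = (1/2)[113 + √8068313] = 1476.7388

Kővári–Sós–Turán: let r_1, ..., r_113 be the row sums and z = Σ r_i the total number of 1s. Each pair of columns can share at most one row with both entries 1 (else a 2×2 all-ones block appears), so Σ_i C(r_i, 2) ≤ C(134, 2) = 8911. By convexity Σ_i C(r_i, 2) ≥ 113·C(z/113, 2) = z(z − 113)/(2·113), giving z² − 113z − 113·134·133 ≤ 0 and hence z ≤ (1/2)[113 + √(12769 + 4·2013886)] = (1/2)[113 + √8068313] ≈ (1/2)(113 + 2840.4776) = 1476.7388.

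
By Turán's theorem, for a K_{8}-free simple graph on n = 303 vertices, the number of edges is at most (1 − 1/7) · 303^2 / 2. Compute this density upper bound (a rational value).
Turán density bound = (6/7) · 303^2/2 = 275427/7 ≈ 39346.7143

Turán's theorem: ex(n, K_{r+1}) is achieved by the complete r-partite Turán graph T(n, r) with parts as balanced as possible, and is at most (1 − 1/r) · n^2/2. For r = 7, n = 303: the density bound is (6/7) · 91809/2 = 275427/7 ≈ 39346.7143. The integer-valued extremum is e(T(303, 7)) = 39346, which is strictly less than the density bound 275427/7 since 7 ∤ 303 (the parts of T(303, 7) cannot all be equal).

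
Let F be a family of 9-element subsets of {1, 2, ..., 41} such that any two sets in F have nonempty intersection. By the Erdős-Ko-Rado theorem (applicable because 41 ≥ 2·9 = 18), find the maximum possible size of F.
max |F| = C(40, 8) = 76904685

Erdős-Ko-Rado (1961): when n ≥ 2k, max |F| = C(n−1, k−1). The bound is attained by the star {A : i ∈ A} for any fixed i ∈ [n]. Here C(41−1, 9−1) = C(40, 8) = 76904685.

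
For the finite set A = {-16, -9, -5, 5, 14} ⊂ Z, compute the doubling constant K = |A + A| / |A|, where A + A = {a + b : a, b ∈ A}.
K = |A + A| / |A| = 15/5 = 3

Enumerate A + A = {a + b : a, b ∈ A}. With |A| = 5, there are |A|^2 = 25 ordered sum pairs; collecting distinct values, A + A = {-32, -25, -21, -18, -14, -11, -10, -4, -2, 0, 5, 9, 10, 19, 28}, so |A + A| = 15. Thus K = 15/5 = 3. For comparison, the minimum possible |A + A| over all 5-element sets is 2·5 − 1 = 9 (so min K = 9/5), attained only by arithmetic progressions.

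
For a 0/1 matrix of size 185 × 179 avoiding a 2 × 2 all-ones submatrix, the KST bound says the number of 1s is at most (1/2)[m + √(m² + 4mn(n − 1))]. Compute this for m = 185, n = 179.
z(185, 179; 2, 2) ≤ (1/2)[185 + √(185² + 4·185·179·178)] = (1/2)[185 + √23612105] = 2522.1144

Kővári–Sós–Turán: let r_1, ..., r_185 be the row sums and z = Σ r_i the total number of 1s. Each pair of columns can share at most one row with both entries 1 (else a 2×2 all-ones block appears), so Σ_i C(r_i, 2) ≤ C(179, 2) = 15931. By convexity Σ_i C(r_i, 2) ≥ 185·C(z/185, 2) = z(z − 185)/(2·185), giving z² − 185z − 185·179·178 ≤ 0 and hence z ≤ (1/2)[185 + √(34225 + 4·5894470)] = (1/2)[185 + √23612105] ≈ (1/2)(185 + 4859.2288) = 2522.1144.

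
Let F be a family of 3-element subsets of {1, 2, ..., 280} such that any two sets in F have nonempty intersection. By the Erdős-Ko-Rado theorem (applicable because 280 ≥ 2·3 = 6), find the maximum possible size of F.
max |F| = C(279, 2) = 38781

Erdős-Ko-Rado (1961): when n ≥ 2k, max |F| = C(n−1, k−1). The bound is attained by the star {A : i ∈ A} for any fixed i ∈ [n]. Here C(280−1, 3−1) = C(279, 2) = 38781.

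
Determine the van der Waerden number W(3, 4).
W(3, 4) = 293

W(3, 4) = 293. The lower bound W(3, 4) > 292 comes from an explicit good 3-colouring of [1, 292]; the upper bound W(3, 4) ≤ 293 was verified by exhaustive search over 3-colourings of [1, 293].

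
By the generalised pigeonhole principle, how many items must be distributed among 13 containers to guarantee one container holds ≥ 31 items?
n = (31 − 1)·13 + 1 = 391

By the generalised pigeonhole principle, to guarantee some box contains ≥ r objects we need more than (r − 1) · k objects total. Threshold: n = (r − 1) · k + 1. With r = 31 and k = 13: n = 30 · 13 + 1 = 390 + 1 = 391. For n = 390 = 30 · 13, we can put exactly 30 objects in every box, avoiding 31 in any single one — so 391 is tight.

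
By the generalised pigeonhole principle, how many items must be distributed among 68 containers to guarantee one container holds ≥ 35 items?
n = (35 − 1)·68 + 1 = 2313

By the generalised pigeonhole principle, to guarantee some box contains ≥ r objects we need more than (r − 1) · k objects total. Threshold: n = (r − 1) · k + 1. With r = 35 and k = 68: n = 34 · 68 + 1 = 2312 + 1 = 2313. For n = 2312 = 34 · 68, we can put exactly 34 objects in every box, avoiding 35 in any single one — so 2313 is tight.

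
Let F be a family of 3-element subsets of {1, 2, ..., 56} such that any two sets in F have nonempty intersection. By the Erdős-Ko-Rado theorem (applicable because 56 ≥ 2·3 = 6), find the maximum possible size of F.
max |F| = C(55, 2) = 1485

Erdős-Ko-Rado (1961): when n ≥ 2k, max |F| = C(n−1, k−1). The bound is attained by the star {A : i ∈ A} for any fixed i ∈ [n]. Here C(56−1, 3−1) = C(55, 2) = 1485.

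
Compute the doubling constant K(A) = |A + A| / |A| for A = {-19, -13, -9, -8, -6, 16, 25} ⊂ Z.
K = |A + A| / |A| = 28/7 = 4

Enumerate A + A = {a + b : a, b ∈ A}. With |A| = 7, there are |A|^2 = 49 ordered sum pairs; collecting distinct values, A + A = {-38, -32, -28, -27, -26, -25, -22, -21, -19, -18, -17, -16, -15, -14, -12, -3, 3, 6, 7, 8, 10, 12, 16, 17, 19, 32, 41, 50}, so |A + A| = 28. Thus K = 28/7 = 4. For comparison, the minimum possible |A + A| over all 7-element sets is 2·7 − 1 = 13 (so min K = 13/7), attained only by arithmetic progressions.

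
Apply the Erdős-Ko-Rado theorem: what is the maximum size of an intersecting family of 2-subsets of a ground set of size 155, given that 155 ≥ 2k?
max |F| = C(154, 1) = 154

Erdős-Ko-Rado (1961): when n ≥ 2k, max |F| = C(n−1, k−1). The bound is attained by the star {A : i ∈ A} for any fixed i ∈ [n]. Here C(155−1, 2−1) = C(154, 1) = 154.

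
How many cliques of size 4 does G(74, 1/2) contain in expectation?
E[# K_4] = C(74, 4) · (1/2)^C(4, 2) = 1150626 / 2^6 = 575313/32 = 17978.53125

For each 4-subset S of vertices (there are C(74, 4) = 1150626 such S), let X_S = 1 if S induces a K_4 (all C(4, 2) = 6 edges present). Then P(X_S = 1) = (1/2)^6 = 1/64. By linearity of expectation, E[# K_4] = C(74, 4) · (1/2)^6 = 1150626 / 64 = 575313/32 = 17978.53125.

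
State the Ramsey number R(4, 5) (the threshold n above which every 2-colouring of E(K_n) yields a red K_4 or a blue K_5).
R(4, 5) = 25

Lower bound: an explicit 2-colouring of K_{24} (typically a Paley-type or other structured construction) avoids a red K_4 and a blue K_5, showing R(4, 5) > 24.
Upper bound: the simple Erdős–Szekeres recurrence only gives R(4, 5) ≤ 32; the tight bound R(4, 5) ≤ 25 requires a sharper case analysis (or computer search) of 2-colourings of K_{25}.
Hence R(4, 5) = 25.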